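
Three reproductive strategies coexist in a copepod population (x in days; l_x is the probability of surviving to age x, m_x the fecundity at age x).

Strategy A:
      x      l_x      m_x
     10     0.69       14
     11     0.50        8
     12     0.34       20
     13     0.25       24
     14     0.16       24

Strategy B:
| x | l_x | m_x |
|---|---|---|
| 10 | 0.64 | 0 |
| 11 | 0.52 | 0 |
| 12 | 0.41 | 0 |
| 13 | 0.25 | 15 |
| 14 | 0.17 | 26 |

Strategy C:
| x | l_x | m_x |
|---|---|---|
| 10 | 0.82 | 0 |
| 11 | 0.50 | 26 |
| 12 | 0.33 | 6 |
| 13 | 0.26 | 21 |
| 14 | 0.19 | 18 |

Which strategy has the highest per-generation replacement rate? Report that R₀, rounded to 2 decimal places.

30.30

Strategy A: R₀ = 0.69×14 + 0.50×8 + 0.34×20 + 0.25×24 + 0.16×24 = 30.3000
Strategy B: R₀ = 0.64×0 + 0.52×0 + 0.41×0 + 0.25×15 + 0.17×26 = 8.1700
Strategy C: R₀ = 0.82×0 + 0.50×26 + 0.33×6 + 0.26×21 + 0.19×18 = 23.8600
Highest R₀: strategy A with 30.3000.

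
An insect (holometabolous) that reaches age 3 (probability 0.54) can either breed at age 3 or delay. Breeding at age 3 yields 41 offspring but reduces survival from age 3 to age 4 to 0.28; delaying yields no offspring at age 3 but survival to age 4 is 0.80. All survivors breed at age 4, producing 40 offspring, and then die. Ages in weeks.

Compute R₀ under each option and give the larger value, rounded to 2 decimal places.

breed at age 3: R₀ = 0.54 × (41 + 0.28 × 40) = 0.54 × 52.2000 = 28.1880
delay to age 4: R₀ = 0.54 × (0.80 × 40) = 0.54 × 32.0000 = 17.2800
Higher: breed at age 3 (28.1880).

28.19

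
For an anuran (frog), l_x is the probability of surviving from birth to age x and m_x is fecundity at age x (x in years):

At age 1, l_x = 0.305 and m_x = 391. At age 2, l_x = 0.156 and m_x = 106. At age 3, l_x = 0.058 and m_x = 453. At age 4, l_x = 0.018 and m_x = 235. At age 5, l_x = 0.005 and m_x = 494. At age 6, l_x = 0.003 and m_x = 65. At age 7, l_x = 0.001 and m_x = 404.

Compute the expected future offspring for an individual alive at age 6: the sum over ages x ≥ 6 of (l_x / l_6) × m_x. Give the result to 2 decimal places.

199.67

l_6 = 0.003. Conditional survival from age 6 to x is l_x / l_6.
  x=6: (0.003/0.003) × 65 = 65.0000
  x=7: (0.001/0.003) × 404 = 134.6667
Sum = 65.0000 + 134.6667 = 199.6667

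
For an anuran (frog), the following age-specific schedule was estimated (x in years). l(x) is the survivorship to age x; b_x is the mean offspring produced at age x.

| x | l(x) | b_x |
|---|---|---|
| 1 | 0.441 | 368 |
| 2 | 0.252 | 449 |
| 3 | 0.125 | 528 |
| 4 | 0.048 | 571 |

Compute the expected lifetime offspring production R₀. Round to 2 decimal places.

368.84

R₀ = Σ l(x) b_x:
  age 1: 0.441 × 368 = 162.2880
  age 2: 0.252 × 449 = 113.1480
  age 3: 0.125 × 528 = 66.0000
  age 4: 0.048 × 571 = 27.4080
R₀ = 162.2880 + 113.1480 + 66.0000 + 27.4080 = 368.8440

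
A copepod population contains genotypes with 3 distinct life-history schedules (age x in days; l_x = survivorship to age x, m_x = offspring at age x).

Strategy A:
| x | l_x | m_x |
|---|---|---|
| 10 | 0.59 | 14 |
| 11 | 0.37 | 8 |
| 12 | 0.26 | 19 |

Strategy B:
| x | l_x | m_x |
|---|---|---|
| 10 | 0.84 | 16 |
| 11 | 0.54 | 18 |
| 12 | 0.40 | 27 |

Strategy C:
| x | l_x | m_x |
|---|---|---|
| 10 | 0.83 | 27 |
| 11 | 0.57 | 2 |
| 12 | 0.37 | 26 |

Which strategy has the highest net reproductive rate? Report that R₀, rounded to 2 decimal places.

Strategy A: R₀ = 0.59×14 + 0.37×8 + 0.26×19 = 16.1600
Strategy B: R₀ = 0.84×16 + 0.54×18 + 0.40×27 = 33.9600
Strategy C: R₀ = 0.83×27 + 0.57×2 + 0.37×26 = 33.1700
Highest R₀: strategy B with 33.9600.

33.96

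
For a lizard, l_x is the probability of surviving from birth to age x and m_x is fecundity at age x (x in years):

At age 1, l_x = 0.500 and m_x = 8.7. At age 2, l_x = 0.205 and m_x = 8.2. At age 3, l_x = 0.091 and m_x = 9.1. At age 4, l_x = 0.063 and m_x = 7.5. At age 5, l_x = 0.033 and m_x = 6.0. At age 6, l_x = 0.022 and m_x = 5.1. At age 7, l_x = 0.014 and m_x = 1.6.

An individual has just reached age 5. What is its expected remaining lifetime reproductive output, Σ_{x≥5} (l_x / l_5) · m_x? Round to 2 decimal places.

10.08

l_5 = 0.033. Conditional survival from age 5 to x is l_x / l_5.
  x=5: (0.033/0.033) × 6.0 = 6.0000
  x=6: (0.022/0.033) × 5.1 = 3.4000
  x=7: (0.014/0.033) × 1.6 = 0.6788
Sum = 6.0000 + 3.4000 + 0.6788 = 10.0788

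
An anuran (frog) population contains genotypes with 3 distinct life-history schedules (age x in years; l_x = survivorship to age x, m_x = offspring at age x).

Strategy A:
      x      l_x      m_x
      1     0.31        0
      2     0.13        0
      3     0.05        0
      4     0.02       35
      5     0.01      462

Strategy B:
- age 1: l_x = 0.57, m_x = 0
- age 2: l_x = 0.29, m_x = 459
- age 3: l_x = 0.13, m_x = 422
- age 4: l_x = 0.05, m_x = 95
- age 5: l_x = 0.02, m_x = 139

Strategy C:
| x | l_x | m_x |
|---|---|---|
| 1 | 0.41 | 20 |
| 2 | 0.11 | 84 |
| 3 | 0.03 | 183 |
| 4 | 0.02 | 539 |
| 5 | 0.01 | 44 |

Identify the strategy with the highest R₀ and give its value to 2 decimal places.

195.50

Strategy A: R₀ = 0.31×0 + 0.13×0 + 0.05×0 + 0.02×35 + 0.01×462 = 5.3200
Strategy B: R₀ = 0.57×0 + 0.29×459 + 0.13×422 + 0.05×95 + 0.02×139 = 195.5000
Strategy C: R₀ = 0.41×20 + 0.11×84 + 0.03×183 + 0.02×539 + 0.01×44 = 34.1500
Highest R₀: strategy B with 195.5000.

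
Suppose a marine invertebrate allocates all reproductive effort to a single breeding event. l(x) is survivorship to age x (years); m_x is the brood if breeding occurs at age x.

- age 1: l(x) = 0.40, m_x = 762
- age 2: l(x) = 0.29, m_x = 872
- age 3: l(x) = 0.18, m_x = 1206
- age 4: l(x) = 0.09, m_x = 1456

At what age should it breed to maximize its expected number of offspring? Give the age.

Expected offspring if breeding at age x = l(x) × m_x:
  age 1: 0.40 × 762 = 304.800
  age 2: 0.29 × 872 = 252.880
  age 3: 0.18 × 1206 = 217.080
  age 4: 0.09 × 1456 = 131.040
Maximum at age 1 (304.800).

1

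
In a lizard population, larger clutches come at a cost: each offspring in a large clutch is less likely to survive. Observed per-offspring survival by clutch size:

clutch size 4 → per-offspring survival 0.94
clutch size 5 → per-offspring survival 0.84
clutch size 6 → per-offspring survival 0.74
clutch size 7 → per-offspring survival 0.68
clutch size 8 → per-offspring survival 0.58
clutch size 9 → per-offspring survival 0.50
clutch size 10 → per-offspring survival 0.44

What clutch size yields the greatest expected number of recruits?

Expected recruits = c × s(c):
  c=4: 4 × 0.94 = 3.760
  c=5: 5 × 0.84 = 4.200
  c=6: 6 × 0.74 = 4.440
  c=7: 7 × 0.68 = 4.760
  c=8: 8 × 0.58 = 4.640
  c=9: 9 × 0.50 = 4.500
  c=10: 10 × 0.44 = 4.400
Maximum at c = 7 (4.760 recruits).

7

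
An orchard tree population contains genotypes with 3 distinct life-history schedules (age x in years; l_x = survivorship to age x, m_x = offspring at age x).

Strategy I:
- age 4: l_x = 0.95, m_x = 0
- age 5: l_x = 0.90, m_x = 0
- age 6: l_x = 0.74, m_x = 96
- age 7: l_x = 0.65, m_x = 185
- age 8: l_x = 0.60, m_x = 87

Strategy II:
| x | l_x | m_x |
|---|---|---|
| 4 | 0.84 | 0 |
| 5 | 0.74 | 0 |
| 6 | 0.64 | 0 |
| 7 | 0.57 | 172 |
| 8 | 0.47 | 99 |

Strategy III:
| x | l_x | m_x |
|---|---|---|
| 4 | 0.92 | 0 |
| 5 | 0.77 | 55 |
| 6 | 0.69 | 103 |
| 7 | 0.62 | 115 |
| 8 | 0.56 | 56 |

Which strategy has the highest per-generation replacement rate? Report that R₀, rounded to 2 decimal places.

243.49

Strategy I: R₀ = 0.95×0 + 0.90×0 + 0.74×96 + 0.65×185 + 0.60×87 = 243.4900
Strategy II: R₀ = 0.84×0 + 0.74×0 + 0.64×0 + 0.57×172 + 0.47×99 = 144.5700
Strategy III: R₀ = 0.92×0 + 0.77×55 + 0.69×103 + 0.62×115 + 0.56×56 = 216.0800
Highest R₀: strategy I with 243.4900.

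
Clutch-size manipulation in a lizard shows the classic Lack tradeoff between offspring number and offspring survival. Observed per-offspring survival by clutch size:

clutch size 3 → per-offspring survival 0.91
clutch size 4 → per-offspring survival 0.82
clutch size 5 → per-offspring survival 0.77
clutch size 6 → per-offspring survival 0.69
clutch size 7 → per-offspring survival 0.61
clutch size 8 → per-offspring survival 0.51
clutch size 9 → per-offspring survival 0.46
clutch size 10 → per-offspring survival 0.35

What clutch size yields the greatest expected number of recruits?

7

Expected recruits = c × s(c):
  c=3: 3 × 0.91 = 2.730
  c=4: 4 × 0.82 = 3.280
  c=5: 5 × 0.77 = 3.850
  c=6: 6 × 0.69 = 4.140
  c=7: 7 × 0.61 = 4.270
  c=8: 8 × 0.51 = 4.080
  c=9: 9 × 0.46 = 4.140
  c=10: 10 × 0.35 = 3.500
Maximum at c = 7 (4.270 recruits).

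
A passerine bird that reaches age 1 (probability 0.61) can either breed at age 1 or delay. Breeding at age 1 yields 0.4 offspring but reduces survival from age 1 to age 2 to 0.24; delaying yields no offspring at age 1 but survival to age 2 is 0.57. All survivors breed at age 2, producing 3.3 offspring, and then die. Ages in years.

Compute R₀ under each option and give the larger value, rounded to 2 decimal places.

1.15

breed at age 1: R₀ = 0.61 × (0.4 + 0.24 × 3.3) = 0.61 × 1.1920 = 0.7271
delay to age 2: R₀ = 0.61 × (0.57 × 3.3) = 0.61 × 1.8810 = 1.1474
Higher: delay to age 2 (1.1474).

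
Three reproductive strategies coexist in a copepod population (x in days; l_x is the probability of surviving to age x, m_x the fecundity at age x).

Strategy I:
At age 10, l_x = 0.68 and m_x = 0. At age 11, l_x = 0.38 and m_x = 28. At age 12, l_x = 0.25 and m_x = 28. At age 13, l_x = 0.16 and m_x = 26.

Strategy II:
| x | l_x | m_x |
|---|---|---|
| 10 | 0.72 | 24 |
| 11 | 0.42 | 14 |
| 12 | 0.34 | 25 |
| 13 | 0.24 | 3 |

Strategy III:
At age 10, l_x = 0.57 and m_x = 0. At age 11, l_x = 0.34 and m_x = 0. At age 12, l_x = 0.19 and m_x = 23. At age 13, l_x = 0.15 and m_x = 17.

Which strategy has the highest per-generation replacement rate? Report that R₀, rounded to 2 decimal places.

32.38

Strategy I: R₀ = 0.68×0 + 0.38×28 + 0.25×28 + 0.16×26 = 21.8000
Strategy II: R₀ = 0.72×24 + 0.42×14 + 0.34×25 + 0.24×3 = 32.3800
Strategy III: R₀ = 0.57×0 + 0.34×0 + 0.19×23 + 0.15×17 = 6.9200
Highest R₀: strategy II with 32.3800.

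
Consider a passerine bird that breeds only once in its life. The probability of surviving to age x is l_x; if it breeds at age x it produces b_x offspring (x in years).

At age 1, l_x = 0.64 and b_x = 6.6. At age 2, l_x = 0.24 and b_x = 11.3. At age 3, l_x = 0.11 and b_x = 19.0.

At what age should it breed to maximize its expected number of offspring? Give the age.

1

Expected offspring if breeding at age x = l_x × b_x:
  age 1: 0.64 × 6.6 = 4.224
  age 2: 0.24 × 11.3 = 2.712
  age 3: 0.11 × 19.0 = 2.090
Maximum at age 1 (4.224).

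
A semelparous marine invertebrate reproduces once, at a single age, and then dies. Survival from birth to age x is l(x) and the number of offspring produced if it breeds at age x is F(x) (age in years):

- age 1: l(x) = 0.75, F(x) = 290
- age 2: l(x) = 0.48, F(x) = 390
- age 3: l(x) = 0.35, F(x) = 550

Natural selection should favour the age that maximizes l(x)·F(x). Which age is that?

Expected offspring if breeding at age x = l(x) × F(x):
  age 1: 0.75 × 290 = 217.500
  age 2: 0.48 × 390 = 187.200
  age 3: 0.35 × 550 = 192.500
Maximum at age 1 (217.500).

1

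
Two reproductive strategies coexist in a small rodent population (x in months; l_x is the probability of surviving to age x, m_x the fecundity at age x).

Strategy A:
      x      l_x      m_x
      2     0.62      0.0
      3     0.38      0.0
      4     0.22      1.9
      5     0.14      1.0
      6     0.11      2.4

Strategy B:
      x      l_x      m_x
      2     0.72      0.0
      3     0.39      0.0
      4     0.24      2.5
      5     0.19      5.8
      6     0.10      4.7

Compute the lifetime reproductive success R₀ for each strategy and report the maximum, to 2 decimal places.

Strategy A: R₀ = 0.62×0.0 + 0.38×0.0 + 0.22×1.9 + 0.14×1.0 + 0.11×2.4 = 0.8220
Strategy B: R₀ = 0.72×0.0 + 0.39×0.0 + 0.24×2.5 + 0.19×5.8 + 0.10×4.7 = 2.1720
Highest R₀: strategy B with 2.1720.

2.17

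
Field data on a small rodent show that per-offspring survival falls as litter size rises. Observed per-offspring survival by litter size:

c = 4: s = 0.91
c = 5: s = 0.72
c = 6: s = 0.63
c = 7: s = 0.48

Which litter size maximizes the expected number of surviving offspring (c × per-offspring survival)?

6

Expected surviving offspring = c × s(c):
  c=4: 4 × 0.91 = 3.640
  c=5: 5 × 0.72 = 3.600
  c=6: 6 × 0.63 = 3.780
  c=7: 7 × 0.48 = 3.360
Maximum at c = 6 (3.780 surviving offspring).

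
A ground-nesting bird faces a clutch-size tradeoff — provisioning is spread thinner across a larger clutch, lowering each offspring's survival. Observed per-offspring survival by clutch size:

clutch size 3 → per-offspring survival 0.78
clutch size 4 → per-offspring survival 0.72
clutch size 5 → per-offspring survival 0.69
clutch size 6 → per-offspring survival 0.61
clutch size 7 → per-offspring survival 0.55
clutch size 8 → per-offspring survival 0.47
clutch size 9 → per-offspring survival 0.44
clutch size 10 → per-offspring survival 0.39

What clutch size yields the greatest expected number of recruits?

Expected recruits = c × s(c):
  c=3: 3 × 0.78 = 2.340
  c=4: 4 × 0.72 = 2.880
  c=5: 5 × 0.69 = 3.450
  c=6: 6 × 0.61 = 3.660
  c=7: 7 × 0.55 = 3.850
  c=8: 8 × 0.47 = 3.760
  c=9: 9 × 0.44 = 3.960
  c=10: 10 × 0.39 = 3.900
Maximum at c = 9 (3.960 recruits).

9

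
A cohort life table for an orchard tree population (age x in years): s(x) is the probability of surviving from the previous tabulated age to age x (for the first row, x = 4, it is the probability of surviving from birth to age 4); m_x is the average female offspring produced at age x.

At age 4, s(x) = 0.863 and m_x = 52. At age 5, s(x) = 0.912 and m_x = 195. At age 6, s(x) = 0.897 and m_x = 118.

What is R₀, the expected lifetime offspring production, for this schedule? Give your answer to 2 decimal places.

Survivorship from birth: l_x = s_4·s_5·…·s_x.
  l_4 = 0.86300
  l_5 = 0.78706
  l_6 = 0.70599
R₀ = Σ l_x m_x:
  age 4: 0.86300 × 52 = 44.8760
  age 5: 0.78706 × 195 = 153.4767
  age 6: 0.70599 × 118 = 83.3068
R₀ = 44.8760 + 153.4767 + 83.3068 = 281.6595

281.66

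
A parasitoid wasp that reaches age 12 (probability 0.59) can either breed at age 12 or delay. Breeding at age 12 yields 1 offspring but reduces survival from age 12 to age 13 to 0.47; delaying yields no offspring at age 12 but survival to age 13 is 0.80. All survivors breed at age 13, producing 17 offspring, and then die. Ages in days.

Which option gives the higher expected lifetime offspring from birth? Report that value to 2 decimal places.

breed at age 12: R₀ = 0.59 × (1 + 0.47 × 17) = 0.59 × 8.9900 = 5.3041
delay to age 13: R₀ = 0.59 × (0.80 × 17) = 0.59 × 13.6000 = 8.0240
Higher: delay to age 13 (8.0240).

8.02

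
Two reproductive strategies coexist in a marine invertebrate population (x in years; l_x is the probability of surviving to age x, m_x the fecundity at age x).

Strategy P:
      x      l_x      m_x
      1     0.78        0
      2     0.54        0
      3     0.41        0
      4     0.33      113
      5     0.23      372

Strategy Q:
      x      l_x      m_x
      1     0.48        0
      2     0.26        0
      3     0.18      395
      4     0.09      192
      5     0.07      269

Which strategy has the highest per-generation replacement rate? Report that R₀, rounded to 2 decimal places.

Strategy P: R₀ = 0.78×0 + 0.54×0 + 0.41×0 + 0.33×113 + 0.23×372 = 122.8500
Strategy Q: R₀ = 0.48×0 + 0.26×0 + 0.18×395 + 0.09×192 + 0.07×269 = 107.2100
Highest R₀: strategy P with 122.8500.

122.85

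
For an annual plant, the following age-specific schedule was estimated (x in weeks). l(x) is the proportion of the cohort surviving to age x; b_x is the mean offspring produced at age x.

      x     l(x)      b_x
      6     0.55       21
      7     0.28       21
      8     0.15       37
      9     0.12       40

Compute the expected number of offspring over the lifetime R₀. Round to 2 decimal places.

R₀ = Σ l(x) b_x:
  age 6: 0.55 × 21 = 11.5500
  age 7: 0.28 × 21 = 5.8800
  age 8: 0.15 × 37 = 5.5500
  age 9: 0.12 × 40 = 4.8000
R₀ = 11.5500 + 5.8800 + 5.5500 + 4.8000 = 27.7800

27.78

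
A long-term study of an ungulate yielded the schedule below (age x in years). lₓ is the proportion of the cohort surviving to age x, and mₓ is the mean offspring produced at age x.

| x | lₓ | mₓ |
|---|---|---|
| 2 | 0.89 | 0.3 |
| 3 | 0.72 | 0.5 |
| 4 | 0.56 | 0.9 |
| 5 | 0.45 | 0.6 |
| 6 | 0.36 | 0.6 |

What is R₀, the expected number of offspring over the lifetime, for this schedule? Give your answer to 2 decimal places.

R₀ = Σ lₓ mₓ:
  age 2: 0.89 × 0.3 = 0.2670
  age 3: 0.72 × 0.5 = 0.3600
  age 4: 0.56 × 0.9 = 0.5040
  age 5: 0.45 × 0.6 = 0.2700
  age 6: 0.36 × 0.6 = 0.2160
R₀ = 0.2670 + 0.3600 + 0.5040 + 0.2700 + 0.2160 = 1.6170

1.62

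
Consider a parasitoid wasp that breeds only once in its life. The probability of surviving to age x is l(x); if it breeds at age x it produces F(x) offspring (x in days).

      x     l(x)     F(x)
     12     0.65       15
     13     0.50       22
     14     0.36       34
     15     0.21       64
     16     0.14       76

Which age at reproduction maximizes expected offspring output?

15

Expected offspring if breeding at age x = l(x) × F(x):
  age 12: 0.65 × 15 = 9.750
  age 13: 0.50 × 22 = 11.000
  age 14: 0.36 × 34 = 12.240
  age 15: 0.21 × 64 = 13.440
  age 16: 0.14 × 76 = 10.640
Maximum at age 15 (13.440).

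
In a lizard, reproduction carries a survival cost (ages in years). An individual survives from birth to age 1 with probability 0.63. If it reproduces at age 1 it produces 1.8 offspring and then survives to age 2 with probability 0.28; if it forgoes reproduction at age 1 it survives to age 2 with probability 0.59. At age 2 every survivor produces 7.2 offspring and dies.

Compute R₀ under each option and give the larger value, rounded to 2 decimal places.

2.68

breed at age 1: R₀ = 0.63 × (1.8 + 0.28 × 7.2) = 0.63 × 3.8160 = 2.4041
delay to age 2: R₀ = 0.63 × (0.59 × 7.2) = 0.63 × 4.2480 = 2.6762
Higher: delay to age 2 (2.6762).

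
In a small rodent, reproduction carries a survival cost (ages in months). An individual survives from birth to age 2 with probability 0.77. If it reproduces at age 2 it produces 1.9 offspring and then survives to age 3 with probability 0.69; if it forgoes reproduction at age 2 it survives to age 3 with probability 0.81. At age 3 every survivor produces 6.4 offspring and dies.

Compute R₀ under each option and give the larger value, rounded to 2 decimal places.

breed at age 2: R₀ = 0.77 × (1.9 + 0.69 × 6.4) = 0.77 × 6.3160 = 4.8633
delay to age 3: R₀ = 0.77 × (0.81 × 6.4) = 0.77 × 5.1840 = 3.9917
Higher: breed at age 2 (4.8633).

4.86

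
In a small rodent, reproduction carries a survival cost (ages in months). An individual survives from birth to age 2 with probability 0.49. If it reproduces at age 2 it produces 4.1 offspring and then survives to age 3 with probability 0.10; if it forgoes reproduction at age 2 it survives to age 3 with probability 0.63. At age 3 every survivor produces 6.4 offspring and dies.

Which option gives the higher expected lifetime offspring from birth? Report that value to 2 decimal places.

breed at age 2: R₀ = 0.49 × (4.1 + 0.10 × 6.4) = 0.49 × 4.7400 = 2.3226
delay to age 3: R₀ = 0.49 × (0.63 × 6.4) = 0.49 × 4.0320 = 1.9757
Higher: breed at age 2 (2.3226).

2.32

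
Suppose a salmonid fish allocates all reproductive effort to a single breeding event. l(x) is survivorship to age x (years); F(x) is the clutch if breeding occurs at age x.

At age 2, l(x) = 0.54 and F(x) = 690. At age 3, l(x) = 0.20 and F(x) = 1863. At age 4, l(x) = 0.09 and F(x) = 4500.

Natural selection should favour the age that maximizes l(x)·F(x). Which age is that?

Expected offspring if breeding at age x = l(x) × F(x):
  age 2: 0.54 × 690 = 372.600
  age 3: 0.20 × 1863 = 372.600
  age 4: 0.09 × 4500 = 405.000
Maximum at age 4 (405.000).

4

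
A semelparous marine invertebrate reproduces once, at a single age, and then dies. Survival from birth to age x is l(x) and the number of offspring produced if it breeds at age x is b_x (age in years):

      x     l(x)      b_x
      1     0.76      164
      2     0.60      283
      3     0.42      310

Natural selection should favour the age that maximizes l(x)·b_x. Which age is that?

2

Expected offspring if breeding at age x = l(x) × b_x:
  age 1: 0.76 × 164 = 124.640
  age 2: 0.60 × 283 = 169.800
  age 3: 0.42 × 310 = 130.200
Maximum at age 2 (169.800).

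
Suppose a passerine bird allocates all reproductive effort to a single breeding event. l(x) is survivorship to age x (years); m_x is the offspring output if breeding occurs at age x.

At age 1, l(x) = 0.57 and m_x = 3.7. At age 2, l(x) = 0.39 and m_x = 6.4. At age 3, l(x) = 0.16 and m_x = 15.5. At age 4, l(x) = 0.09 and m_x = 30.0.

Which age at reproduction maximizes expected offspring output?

Expected offspring if breeding at age x = l(x) × m_x:
  age 1: 0.57 × 3.7 = 2.109
  age 2: 0.39 × 6.4 = 2.496
  age 3: 0.16 × 15.5 = 2.480
  age 4: 0.09 × 30.0 = 2.700
Maximum at age 4 (2.700).

4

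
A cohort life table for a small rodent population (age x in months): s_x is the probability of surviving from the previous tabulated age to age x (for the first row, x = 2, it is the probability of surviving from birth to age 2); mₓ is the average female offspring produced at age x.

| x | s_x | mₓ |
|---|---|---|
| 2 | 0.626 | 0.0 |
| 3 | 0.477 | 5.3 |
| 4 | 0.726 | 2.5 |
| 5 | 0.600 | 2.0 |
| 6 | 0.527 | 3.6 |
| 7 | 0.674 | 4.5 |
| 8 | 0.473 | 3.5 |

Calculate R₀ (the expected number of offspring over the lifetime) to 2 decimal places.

Survivorship from birth: l_x = s_2·s_3·…·s_x.
  l_2 = 0.62600
  l_3 = 0.29860
  l_4 = 0.21679
  l_5 = 0.13007
  l_6 = 0.06855
  l_7 = 0.04620
  l_8 = 0.02185
R₀ = Σ l_x mₓ:
  age 2: 0.62600 × 0.0 = 0.0000
  age 3: 0.29860 × 5.3 = 1.5826
  age 4: 0.21679 × 2.5 = 0.5420
  age 5: 0.13007 × 2.0 = 0.2601
  age 6: 0.06855 × 3.6 = 0.2468
  age 7: 0.04620 × 4.5 = 0.2079
  age 8: 0.02185 × 3.5 = 0.0765
R₀ = 0.0000 + 1.5826 + 0.5420 + 0.2601 + 0.2468 + 0.2079 + 0.0765 = 2.9158

2.92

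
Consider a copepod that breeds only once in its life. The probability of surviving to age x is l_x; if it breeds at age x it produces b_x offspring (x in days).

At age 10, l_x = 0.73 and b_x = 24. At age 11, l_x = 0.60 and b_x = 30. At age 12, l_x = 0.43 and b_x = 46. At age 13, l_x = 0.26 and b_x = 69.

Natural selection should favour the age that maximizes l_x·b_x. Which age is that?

12

Expected offspring if breeding at age x = l_x × b_x:
  age 10: 0.73 × 24 = 17.520
  age 11: 0.60 × 30 = 18.000
  age 12: 0.43 × 46 = 19.780
  age 13: 0.26 × 69 = 17.940
Maximum at age 12 (19.780).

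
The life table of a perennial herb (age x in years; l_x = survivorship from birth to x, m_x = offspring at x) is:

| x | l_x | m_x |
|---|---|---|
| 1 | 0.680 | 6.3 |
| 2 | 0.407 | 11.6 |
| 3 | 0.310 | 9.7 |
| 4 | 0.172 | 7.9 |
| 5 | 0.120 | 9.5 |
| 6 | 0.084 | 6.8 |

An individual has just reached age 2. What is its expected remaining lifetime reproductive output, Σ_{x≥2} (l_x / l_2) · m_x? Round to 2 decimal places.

l_2 = 0.407. Conditional survival from age 2 to x is l_x / l_2.
  x=2: (0.407/0.407) × 11.6 = 11.6000
  x=3: (0.310/0.407) × 9.7 = 7.3882
  x=4: (0.172/0.407) × 7.9 = 3.3386
  x=5: (0.120/0.407) × 9.5 = 2.8010
  x=6: (0.084/0.407) × 6.8 = 1.4034
Sum = 11.6000 + 7.3882 + 3.3386 + 2.8010 + 1.4034 = 26.5312

26.53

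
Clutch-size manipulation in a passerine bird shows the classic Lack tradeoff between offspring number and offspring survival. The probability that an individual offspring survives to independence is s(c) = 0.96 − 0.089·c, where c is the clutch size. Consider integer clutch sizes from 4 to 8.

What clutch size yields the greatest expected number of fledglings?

5

Expected fledglings = c × s(c):
  c=4: 4 × 0.604 = 2.416
  c=5: 5 × 0.515 = 2.575
  c=6: 6 × 0.426 = 2.556
  c=7: 7 × 0.337 = 2.359
  c=8: 8 × 0.248 = 1.984
Maximum at c = 5 (2.575 fledglings).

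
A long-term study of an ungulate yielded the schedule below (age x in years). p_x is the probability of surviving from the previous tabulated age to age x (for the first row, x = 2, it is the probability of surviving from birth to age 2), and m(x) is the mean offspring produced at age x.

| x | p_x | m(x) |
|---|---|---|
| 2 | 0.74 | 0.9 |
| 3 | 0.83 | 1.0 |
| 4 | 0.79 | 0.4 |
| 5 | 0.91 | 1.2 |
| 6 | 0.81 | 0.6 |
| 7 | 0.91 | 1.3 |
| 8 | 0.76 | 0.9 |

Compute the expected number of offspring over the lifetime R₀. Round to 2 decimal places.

2.86

Survivorship from birth: l_x = p_2·p_3·…·p_x.
  l_2 = 0.74000
  l_3 = 0.61420
  l_4 = 0.48522
  l_5 = 0.44155
  l_6 = 0.35765
  l_7 = 0.32547
  l_8 = 0.24735
R₀ = Σ l_x m(x):
  age 2: 0.74000 × 0.9 = 0.6660
  age 3: 0.61420 × 1.0 = 0.6142
  age 4: 0.48522 × 0.4 = 0.1941
  age 5: 0.44155 × 1.2 = 0.5299
  age 6: 0.35765 × 0.6 = 0.2146
  age 7: 0.32547 × 1.3 = 0.4231
  age 8: 0.24735 × 0.9 = 0.2226
R₀ = 0.6660 + 0.6142 + 0.1941 + 0.5299 + 0.2146 + 0.4231 + 0.2226 = 2.8645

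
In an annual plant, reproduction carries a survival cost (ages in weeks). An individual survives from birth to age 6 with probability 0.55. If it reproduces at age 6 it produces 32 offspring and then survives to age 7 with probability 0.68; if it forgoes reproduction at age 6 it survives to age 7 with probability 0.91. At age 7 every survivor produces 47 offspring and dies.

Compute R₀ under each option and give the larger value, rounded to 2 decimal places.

breed at age 6: R₀ = 0.55 × (32 + 0.68 × 47) = 0.55 × 63.9600 = 35.1780
delay to age 7: R₀ = 0.55 × (0.91 × 47) = 0.55 × 42.7700 = 23.5235
Higher: breed at age 6 (35.1780).

35.18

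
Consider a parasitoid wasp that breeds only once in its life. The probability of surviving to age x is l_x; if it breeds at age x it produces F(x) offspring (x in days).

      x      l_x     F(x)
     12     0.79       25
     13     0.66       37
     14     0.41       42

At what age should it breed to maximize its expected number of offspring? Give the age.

13

Expected offspring if breeding at age x = l_x × F(x):
  age 12: 0.79 × 25 = 19.750
  age 13: 0.66 × 37 = 24.420
  age 14: 0.41 × 42 = 17.220
Maximum at age 13 (24.420).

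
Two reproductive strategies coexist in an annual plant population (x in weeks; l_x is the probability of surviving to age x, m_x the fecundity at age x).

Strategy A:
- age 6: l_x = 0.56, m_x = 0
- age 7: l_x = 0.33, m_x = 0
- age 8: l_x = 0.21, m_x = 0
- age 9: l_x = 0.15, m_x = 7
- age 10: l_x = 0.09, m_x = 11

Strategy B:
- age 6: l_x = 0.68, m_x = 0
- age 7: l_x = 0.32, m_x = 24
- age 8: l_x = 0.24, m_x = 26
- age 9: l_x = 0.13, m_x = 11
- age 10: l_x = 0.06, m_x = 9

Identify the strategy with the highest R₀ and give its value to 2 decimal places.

15.89

Strategy A: R₀ = 0.56×0 + 0.33×0 + 0.21×0 + 0.15×7 + 0.09×11 = 2.0400
Strategy B: R₀ = 0.68×0 + 0.32×24 + 0.24×26 + 0.13×11 + 0.06×9 = 15.8900
Highest R₀: strategy B with 15.8900.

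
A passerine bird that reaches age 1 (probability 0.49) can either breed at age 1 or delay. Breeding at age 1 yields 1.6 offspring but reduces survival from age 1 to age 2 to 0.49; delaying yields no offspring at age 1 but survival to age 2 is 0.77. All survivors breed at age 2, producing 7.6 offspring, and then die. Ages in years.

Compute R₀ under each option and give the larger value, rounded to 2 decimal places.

2.87

breed at age 1: R₀ = 0.49 × (1.6 + 0.49 × 7.6) = 0.49 × 5.3240 = 2.6088
delay to age 2: R₀ = 0.49 × (0.77 × 7.6) = 0.49 × 5.8520 = 2.8675
Higher: delay to age 2 (2.8675).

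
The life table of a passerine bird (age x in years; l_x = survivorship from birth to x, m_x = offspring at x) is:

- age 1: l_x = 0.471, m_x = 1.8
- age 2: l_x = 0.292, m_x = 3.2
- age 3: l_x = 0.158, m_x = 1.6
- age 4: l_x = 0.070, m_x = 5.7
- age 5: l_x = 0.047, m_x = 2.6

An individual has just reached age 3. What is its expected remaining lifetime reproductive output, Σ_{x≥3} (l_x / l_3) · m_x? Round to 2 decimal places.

4.90

l_3 = 0.158. Conditional survival from age 3 to x is l_x / l_3.
  x=3: (0.158/0.158) × 1.6 = 1.6000
  x=4: (0.070/0.158) × 5.7 = 2.5253
  x=5: (0.047/0.158) × 2.6 = 0.7734
Sum = 1.6000 + 2.5253 + 0.7734 = 4.8987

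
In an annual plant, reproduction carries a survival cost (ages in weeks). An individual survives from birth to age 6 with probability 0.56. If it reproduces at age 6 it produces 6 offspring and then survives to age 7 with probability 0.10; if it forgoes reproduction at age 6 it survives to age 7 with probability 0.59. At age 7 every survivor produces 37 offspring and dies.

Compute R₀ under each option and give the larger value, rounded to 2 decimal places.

breed at age 6: R₀ = 0.56 × (6 + 0.10 × 37) = 0.56 × 9.7000 = 5.4320
delay to age 7: R₀ = 0.56 × (0.59 × 37) = 0.56 × 21.8300 = 12.2248
Higher: delay to age 7 (12.2248).

12.22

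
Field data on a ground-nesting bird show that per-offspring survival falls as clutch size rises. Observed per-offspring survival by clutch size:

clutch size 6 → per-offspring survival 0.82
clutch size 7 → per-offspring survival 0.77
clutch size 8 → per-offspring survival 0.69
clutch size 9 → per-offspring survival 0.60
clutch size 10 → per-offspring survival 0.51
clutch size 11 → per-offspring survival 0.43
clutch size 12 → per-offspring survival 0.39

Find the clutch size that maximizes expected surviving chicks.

8

Expected surviving chicks = c × s(c):
  c=6: 6 × 0.82 = 4.920
  c=7: 7 × 0.77 = 5.390
  c=8: 8 × 0.69 = 5.520
  c=9: 9 × 0.60 = 5.400
  c=10: 10 × 0.51 = 5.100
  c=11: 11 × 0.43 = 4.730
  c=12: 12 × 0.39 = 4.680
Maximum at c = 8 (5.520 surviving chicks).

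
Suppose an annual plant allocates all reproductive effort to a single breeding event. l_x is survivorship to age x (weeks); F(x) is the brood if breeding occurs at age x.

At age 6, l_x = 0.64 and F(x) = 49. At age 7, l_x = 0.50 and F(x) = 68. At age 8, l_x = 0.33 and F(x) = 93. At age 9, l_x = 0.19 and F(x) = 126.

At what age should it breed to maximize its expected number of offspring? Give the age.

Expected offspring if breeding at age x = l_x × F(x):
  age 6: 0.64 × 49 = 31.360
  age 7: 0.50 × 68 = 34.000
  age 8: 0.33 × 93 = 30.690
  age 9: 0.19 × 126 = 23.940
Maximum at age 7 (34.000).

7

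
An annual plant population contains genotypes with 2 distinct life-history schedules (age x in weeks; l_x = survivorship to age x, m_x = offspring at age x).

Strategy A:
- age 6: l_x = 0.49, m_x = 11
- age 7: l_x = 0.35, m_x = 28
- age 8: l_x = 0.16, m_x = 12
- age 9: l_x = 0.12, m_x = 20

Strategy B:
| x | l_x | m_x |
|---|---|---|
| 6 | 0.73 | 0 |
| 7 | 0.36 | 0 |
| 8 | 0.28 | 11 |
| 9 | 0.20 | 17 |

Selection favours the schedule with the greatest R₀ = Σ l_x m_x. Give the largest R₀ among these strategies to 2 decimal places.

Strategy A: R₀ = 0.49×11 + 0.35×28 + 0.16×12 + 0.12×20 = 19.5100
Strategy B: R₀ = 0.73×0 + 0.36×0 + 0.28×11 + 0.20×17 = 6.4800
Highest R₀: strategy A with 19.5100.

19.51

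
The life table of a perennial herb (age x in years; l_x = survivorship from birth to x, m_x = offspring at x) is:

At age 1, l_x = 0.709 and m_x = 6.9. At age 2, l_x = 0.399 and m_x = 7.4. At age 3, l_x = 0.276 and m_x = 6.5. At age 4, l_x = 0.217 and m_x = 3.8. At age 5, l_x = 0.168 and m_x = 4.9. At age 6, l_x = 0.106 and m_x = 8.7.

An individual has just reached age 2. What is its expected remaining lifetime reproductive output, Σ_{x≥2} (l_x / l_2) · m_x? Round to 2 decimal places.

18.34

l_2 = 0.399. Conditional survival from age 2 to x is l_x / l_2.
  x=2: (0.399/0.399) × 7.4 = 7.4000
  x=3: (0.276/0.399) × 6.5 = 4.4962
  x=4: (0.217/0.399) × 3.8 = 2.0667
  x=5: (0.168/0.399) × 4.9 = 2.0632
  x=6: (0.106/0.399) × 8.7 = 2.3113
Sum = 7.4000 + 4.4962 + 2.0667 + 2.0632 + 2.3113 = 18.3373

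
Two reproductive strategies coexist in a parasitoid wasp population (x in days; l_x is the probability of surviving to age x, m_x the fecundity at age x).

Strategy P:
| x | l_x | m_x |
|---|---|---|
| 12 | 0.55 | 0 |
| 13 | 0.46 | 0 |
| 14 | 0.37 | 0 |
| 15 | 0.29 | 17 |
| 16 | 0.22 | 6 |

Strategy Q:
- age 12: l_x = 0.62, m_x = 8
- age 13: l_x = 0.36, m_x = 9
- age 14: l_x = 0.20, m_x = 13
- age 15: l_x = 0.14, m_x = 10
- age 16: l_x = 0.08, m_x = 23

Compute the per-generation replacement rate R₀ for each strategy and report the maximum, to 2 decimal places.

Strategy P: R₀ = 0.55×0 + 0.46×0 + 0.37×0 + 0.29×17 + 0.22×6 = 6.2500
Strategy Q: R₀ = 0.62×8 + 0.36×9 + 0.20×13 + 0.14×10 + 0.08×23 = 14.0400
Highest R₀: strategy Q with 14.0400.

14.04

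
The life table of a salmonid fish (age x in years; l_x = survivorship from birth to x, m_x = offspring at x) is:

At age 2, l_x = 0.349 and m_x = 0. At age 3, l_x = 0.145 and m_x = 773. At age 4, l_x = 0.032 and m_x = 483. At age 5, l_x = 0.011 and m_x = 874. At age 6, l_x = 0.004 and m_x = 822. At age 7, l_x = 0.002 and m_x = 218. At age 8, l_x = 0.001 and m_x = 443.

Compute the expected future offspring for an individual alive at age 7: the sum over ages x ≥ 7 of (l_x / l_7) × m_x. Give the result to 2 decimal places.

l_7 = 0.002. Conditional survival from age 7 to x is l_x / l_7.
  x=7: (0.002/0.002) × 218 = 218.0000
  x=8: (0.001/0.002) × 443 = 221.5000
Sum = 218.0000 + 221.5000 = 439.5000

439.50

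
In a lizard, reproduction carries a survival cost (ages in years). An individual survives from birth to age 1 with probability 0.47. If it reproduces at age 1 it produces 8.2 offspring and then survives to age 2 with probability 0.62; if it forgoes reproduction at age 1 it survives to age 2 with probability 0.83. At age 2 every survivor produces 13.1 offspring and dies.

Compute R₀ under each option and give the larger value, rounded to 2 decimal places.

breed at age 1: R₀ = 0.47 × (8.2 + 0.62 × 13.1) = 0.47 × 16.3220 = 7.6713
delay to age 2: R₀ = 0.47 × (0.83 × 13.1) = 0.47 × 10.8730 = 5.1103
Higher: breed at age 1 (7.6713).

7.67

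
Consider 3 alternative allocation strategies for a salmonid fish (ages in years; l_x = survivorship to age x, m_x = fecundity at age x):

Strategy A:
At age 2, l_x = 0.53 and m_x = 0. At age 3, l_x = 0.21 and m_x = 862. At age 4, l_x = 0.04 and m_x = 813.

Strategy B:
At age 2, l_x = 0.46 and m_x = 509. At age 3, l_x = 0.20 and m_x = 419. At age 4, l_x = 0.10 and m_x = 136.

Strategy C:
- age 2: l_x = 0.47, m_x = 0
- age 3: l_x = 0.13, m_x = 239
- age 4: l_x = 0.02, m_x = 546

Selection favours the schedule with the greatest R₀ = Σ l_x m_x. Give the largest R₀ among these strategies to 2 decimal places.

Strategy A: R₀ = 0.53×0 + 0.21×862 + 0.04×813 = 213.5400
Strategy B: R₀ = 0.46×509 + 0.20×419 + 0.10×136 = 331.5400
Strategy C: R₀ = 0.47×0 + 0.13×239 + 0.02×546 = 41.9900
Highest R₀: strategy B with 331.5400.

331.54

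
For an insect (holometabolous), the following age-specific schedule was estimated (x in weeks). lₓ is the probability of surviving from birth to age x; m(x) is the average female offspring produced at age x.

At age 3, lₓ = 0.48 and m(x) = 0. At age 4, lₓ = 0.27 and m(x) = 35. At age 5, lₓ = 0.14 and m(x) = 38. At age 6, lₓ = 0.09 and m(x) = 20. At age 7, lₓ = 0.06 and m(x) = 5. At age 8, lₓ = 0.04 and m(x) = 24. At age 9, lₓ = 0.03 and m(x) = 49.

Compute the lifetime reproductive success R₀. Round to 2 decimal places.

19.30

R₀ = Σ lₓ m(x):
  age 3: 0.48 × 0 = 0.0000
  age 4: 0.27 × 35 = 9.4500
  age 5: 0.14 × 38 = 5.3200
  age 6: 0.09 × 20 = 1.8000
  age 7: 0.06 × 5 = 0.3000
  age 8: 0.04 × 24 = 0.9600
  age 9: 0.03 × 49 = 1.4700
R₀ = 0.0000 + 9.4500 + 5.3200 + 1.8000 + 0.3000 + 0.9600 + 1.4700 = 19.3000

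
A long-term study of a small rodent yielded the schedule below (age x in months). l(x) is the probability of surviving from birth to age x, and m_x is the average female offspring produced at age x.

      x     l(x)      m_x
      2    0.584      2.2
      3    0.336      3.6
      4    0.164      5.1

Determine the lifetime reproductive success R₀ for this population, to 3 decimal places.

3.331

R₀ = Σ l(x) m_x:
  age 2: 0.584 × 2.2 = 1.2848
  age 3: 0.336 × 3.6 = 1.2096
  age 4: 0.164 × 5.1 = 0.8364
R₀ = 1.2848 + 1.2096 + 0.8364 = 3.3308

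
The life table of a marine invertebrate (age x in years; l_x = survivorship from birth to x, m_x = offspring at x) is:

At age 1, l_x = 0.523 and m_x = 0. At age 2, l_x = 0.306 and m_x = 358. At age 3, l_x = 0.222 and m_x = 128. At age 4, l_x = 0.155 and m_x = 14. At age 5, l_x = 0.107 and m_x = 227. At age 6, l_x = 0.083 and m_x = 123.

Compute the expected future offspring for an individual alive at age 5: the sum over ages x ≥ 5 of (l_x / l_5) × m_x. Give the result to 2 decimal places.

322.41

l_5 = 0.107. Conditional survival from age 5 to x is l_x / l_5.
  x=5: (0.107/0.107) × 227 = 227.0000
  x=6: (0.083/0.107) × 123 = 95.4112
Sum = 227.0000 + 95.4112 = 322.4112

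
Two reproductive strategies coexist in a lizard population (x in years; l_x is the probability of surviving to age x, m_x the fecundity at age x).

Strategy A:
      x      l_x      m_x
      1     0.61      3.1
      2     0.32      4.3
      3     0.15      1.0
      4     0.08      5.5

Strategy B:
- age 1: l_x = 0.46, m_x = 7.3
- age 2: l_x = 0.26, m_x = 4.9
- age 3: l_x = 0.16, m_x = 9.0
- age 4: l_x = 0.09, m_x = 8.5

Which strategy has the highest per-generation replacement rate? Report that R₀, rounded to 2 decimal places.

6.84

Strategy A: R₀ = 0.61×3.1 + 0.32×4.3 + 0.15×1.0 + 0.08×5.5 = 3.8570
Strategy B: R₀ = 0.46×7.3 + 0.26×4.9 + 0.16×9.0 + 0.09×8.5 = 6.8370
Highest R₀: strategy B with 6.8370.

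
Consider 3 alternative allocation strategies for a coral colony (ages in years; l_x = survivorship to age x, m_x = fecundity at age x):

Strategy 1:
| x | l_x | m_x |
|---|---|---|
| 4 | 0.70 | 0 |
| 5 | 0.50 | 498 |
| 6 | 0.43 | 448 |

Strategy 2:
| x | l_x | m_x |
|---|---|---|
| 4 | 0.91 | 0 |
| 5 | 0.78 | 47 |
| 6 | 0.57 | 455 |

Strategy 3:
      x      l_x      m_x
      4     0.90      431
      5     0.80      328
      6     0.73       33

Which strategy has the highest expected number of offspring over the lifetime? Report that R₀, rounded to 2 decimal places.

Strategy 1: R₀ = 0.70×0 + 0.50×498 + 0.43×448 = 441.6400
Strategy 2: R₀ = 0.91×0 + 0.78×47 + 0.57×455 = 296.0100
Strategy 3: R₀ = 0.90×431 + 0.80×328 + 0.73×33 = 674.3900
Highest R₀: strategy 3 with 674.3900.

674.39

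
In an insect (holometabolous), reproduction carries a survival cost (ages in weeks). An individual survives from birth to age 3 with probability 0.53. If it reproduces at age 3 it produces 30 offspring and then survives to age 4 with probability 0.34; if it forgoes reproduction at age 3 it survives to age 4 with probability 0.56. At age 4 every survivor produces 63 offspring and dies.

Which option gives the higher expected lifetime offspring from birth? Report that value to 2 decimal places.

breed at age 3: R₀ = 0.53 × (30 + 0.34 × 63) = 0.53 × 51.4200 = 27.2526
delay to age 4: R₀ = 0.53 × (0.56 × 63) = 0.53 × 35.2800 = 18.6984
Higher: breed at age 3 (27.2526).

27.25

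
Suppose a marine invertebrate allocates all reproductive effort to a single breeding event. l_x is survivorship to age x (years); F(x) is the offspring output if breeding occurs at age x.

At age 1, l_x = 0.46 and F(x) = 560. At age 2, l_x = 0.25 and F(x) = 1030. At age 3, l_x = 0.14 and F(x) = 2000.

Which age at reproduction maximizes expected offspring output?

Expected offspring if breeding at age x = l_x × F(x):
  age 1: 0.46 × 560 = 257.600
  age 2: 0.25 × 1030 = 257.500
  age 3: 0.14 × 2000 = 280.000
Maximum at age 3 (280.000).

3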